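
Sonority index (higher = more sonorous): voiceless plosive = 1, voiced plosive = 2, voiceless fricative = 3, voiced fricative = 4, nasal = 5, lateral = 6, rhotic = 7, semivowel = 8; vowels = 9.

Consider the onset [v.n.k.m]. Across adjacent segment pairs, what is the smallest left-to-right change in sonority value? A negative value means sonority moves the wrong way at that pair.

-4

/v/ is a voiced fricative (sonority 4).
/n/ is a nasal (sonority 5).
/k/ is a voiceless plosive (sonority 1).
/m/ is a nasal (sonority 5).
/v/→/n/: change +1.
/n/→/k/: change -4.
/k/→/m/: change +4.
Minimum = -4.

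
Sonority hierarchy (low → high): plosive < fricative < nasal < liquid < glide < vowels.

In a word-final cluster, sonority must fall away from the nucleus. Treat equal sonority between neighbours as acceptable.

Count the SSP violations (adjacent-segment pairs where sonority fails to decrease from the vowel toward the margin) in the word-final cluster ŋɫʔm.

2

/ŋ/ — nasal, sonority 3.
/ɫ/ — liquid, sonority 4.
/ʔ/ — plosive, sonority 1.
/m/ — nasal, sonority 3.
/ŋ/→/ɫ/: 3→4 (does not fall) — violation.
/ɫ/→/ʔ/: 4→1 (falls) — ok.
/ʔ/→/m/: 1→3 (does not fall) — violation.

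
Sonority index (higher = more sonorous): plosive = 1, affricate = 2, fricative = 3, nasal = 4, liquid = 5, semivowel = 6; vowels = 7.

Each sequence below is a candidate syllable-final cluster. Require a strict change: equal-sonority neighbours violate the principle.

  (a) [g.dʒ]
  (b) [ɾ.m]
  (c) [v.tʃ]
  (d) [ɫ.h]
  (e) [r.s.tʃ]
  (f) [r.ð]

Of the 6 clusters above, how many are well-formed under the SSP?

(a) sonority 1-2: ill-formed.
(b) sonority 5-4: well-formed.
(c) sonority 3-2: well-formed.
(d) sonority 5-3: well-formed.
(e) sonority 5-3-2: well-formed.
(f) sonority 5-3: well-formed.

5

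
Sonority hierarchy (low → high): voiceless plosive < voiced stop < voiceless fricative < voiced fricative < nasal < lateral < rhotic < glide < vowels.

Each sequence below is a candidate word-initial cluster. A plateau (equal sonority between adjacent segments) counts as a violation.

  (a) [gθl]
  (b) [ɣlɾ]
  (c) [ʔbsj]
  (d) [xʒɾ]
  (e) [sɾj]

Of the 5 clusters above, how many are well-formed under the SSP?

(a) 2-3-6 → obeys
(b) 4-6-7 → obeys
(c) 1-2-3-8 → obeys
(d) 3-4-7 → obeys
(e) 3-7-8 → obeys

5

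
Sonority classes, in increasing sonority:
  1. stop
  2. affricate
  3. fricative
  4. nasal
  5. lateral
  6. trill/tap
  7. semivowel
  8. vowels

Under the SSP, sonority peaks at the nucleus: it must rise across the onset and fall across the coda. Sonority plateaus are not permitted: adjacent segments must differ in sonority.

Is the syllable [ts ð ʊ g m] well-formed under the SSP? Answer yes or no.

Onset: /ts/ is an affricate (sonority 2), /ð/ is a fricative (sonority 3); then the nucleus /ʊ/ (sonority 8).
Onset profile 2-3-8 — rises to the nucleus.
Coda: /g/ is a stop (sonority 1), /m/ is a nasal (sonority 4).
Coda profile 8-1-4 — does not strictly fall throughout.

no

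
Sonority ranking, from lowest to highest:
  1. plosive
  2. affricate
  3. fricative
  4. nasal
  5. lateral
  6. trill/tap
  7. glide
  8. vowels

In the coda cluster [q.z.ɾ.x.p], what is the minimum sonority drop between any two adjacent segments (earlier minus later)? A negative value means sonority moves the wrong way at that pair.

/q/ is a plosive (sonority 1).
/z/ is a fricative (sonority 3).
/ɾ/ is a trill/tap (sonority 6).
/x/ is a fricative (sonority 3).
/p/ is a plosive (sonority 1).
/q/→/z/: change -2.
/z/→/ɾ/: change -3.
/ɾ/→/x/: change +3.
/x/→/p/: change +2.
Minimum = -3.

-3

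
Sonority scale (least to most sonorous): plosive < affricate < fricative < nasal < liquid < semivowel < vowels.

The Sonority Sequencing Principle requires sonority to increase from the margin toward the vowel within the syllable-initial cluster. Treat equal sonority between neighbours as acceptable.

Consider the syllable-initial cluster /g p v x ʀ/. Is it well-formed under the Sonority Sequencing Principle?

/g/ is a plosive (sonority 1).
/p/ is a plosive (sonority 1).
/v/ is a fricative (sonority 3).
/x/ is a fricative (sonority 3).
/ʀ/ is a liquid (sonority 5).
The profile 1-1-3-3-5 is non-decreasing (plateaus allowed), so the syllable-initial cluster satisfies the SSP.

yes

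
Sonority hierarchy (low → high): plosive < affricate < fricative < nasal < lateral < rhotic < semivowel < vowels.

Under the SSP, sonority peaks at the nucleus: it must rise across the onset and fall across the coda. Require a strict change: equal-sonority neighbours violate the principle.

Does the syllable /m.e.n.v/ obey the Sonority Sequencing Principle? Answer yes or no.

yes

Onset: /m/ is a nasal (sonority 4); then the nucleus /e/ (sonority 8).
Onset profile 4-8 — rises to the nucleus.
Coda: /n/ is a nasal (sonority 4), /v/ is a fricative (sonority 3).
Coda profile 8-4-3 — falls from the nucleus.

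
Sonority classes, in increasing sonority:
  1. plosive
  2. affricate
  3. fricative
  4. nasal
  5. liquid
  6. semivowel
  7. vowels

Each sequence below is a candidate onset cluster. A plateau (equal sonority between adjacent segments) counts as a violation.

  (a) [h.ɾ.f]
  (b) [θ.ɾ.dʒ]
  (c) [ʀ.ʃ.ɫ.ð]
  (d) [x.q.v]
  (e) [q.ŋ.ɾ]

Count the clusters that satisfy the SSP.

(a) 3-5-3 → violates
(b) 3-5-2 → violates
(c) 5-3-5-3 → violates
(d) 3-1-3 → violates
(e) 1-4-5 → obeys

1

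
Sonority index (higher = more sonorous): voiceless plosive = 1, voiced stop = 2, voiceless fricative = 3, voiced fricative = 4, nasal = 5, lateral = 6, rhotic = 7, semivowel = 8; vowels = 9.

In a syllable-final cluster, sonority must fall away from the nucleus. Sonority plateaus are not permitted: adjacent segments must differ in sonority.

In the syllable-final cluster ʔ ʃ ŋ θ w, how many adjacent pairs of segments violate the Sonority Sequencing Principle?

/ʔ/: voiceless plosive = 1.
/ʃ/: voiceless fricative = 3.
/ŋ/: nasal = 5.
/θ/: voiceless fricative = 3.
/w/: semivowel = 8.
/ʔ/→/ʃ/: 1→3 (does not fall) — violation.
/ʃ/→/ŋ/: 3→5 (does not fall) — violation.
/ŋ/→/θ/: 5→3 (falls) — ok.
/θ/→/w/: 3→8 (does not fall) — violation.

3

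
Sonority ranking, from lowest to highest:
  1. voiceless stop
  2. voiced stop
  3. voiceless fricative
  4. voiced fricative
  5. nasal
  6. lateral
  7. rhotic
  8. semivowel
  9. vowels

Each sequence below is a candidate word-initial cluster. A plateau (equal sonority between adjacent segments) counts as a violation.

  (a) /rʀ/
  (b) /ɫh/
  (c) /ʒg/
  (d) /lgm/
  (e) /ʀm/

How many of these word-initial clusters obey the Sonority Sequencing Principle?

(a) /rʀ/: profile 7-7 — violates.
(b) /ɫh/: profile 6-3 — violates.
(c) /ʒg/: profile 4-2 — violates.
(d) /lgm/: profile 6-2-5 — violates.
(e) /ʀm/: profile 7-5 — violates.

0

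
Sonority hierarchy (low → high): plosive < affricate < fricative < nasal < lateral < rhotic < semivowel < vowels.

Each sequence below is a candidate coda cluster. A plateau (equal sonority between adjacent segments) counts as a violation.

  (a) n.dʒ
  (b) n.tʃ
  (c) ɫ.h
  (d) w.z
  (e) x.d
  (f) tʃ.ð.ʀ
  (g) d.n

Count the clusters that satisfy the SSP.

(a) 4-2 → obeys
(b) 4-2 → obeys
(c) 5-3 → obeys
(d) 7-3 → obeys
(e) 3-1 → obeys
(f) 2-3-6 → violates
(g) 1-4 → violates

5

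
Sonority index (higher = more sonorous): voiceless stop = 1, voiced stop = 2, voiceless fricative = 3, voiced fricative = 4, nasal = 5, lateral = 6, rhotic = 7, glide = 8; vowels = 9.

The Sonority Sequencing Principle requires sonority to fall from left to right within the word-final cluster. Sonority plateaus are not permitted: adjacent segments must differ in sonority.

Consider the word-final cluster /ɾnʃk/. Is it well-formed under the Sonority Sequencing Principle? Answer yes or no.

yes

/ɾ/ is a rhotic (sonority 7).
/n/ is a nasal (sonority 5).
/ʃ/ is a voiceless fricative (sonority 3).
/k/ is a voiceless stop (sonority 1).
The profile 7-5-3-1 strictly falls, so the word-final cluster satisfies the SSP.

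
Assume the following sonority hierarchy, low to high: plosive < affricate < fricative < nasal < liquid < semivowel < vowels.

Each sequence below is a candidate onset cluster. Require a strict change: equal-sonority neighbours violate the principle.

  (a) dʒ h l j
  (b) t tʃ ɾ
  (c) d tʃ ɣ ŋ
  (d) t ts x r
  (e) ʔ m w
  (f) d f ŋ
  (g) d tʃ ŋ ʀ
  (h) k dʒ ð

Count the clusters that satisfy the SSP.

(a) sonority 2-3-5-6: well-formed.
(b) sonority 1-2-5: well-formed.
(c) sonority 1-2-3-4: well-formed.
(d) sonority 1-2-3-5: well-formed.
(e) sonority 1-4-6: well-formed.
(f) sonority 1-3-4: well-formed.
(g) sonority 1-2-4-5: well-formed.
(h) sonority 1-2-3: well-formed.

8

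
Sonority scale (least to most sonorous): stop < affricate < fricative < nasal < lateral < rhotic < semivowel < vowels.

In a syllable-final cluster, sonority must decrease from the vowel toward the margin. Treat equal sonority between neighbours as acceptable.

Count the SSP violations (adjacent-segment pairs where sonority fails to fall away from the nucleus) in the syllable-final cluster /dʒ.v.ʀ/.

/dʒ/ — affricate, sonority 2.
/v/ — fricative, sonority 3.
/ʀ/ — rhotic, sonority 6.
/dʒ/→/v/: 2→3 (does not fall) — violation.
/v/→/ʀ/: 3→6 (does not fall) — violation.

2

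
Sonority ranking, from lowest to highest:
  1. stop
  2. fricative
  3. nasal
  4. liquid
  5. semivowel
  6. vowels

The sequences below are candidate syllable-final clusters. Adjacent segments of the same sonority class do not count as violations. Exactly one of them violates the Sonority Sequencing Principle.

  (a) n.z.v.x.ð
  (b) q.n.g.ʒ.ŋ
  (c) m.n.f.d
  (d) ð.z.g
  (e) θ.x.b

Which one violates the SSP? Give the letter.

b

(a) n.z.v.x.ð: profile 3-2-2-2-2 — obeys.
(b) q.n.g.ʒ.ŋ: profile 1-3-1-2-3 — violates.
(c) m.n.f.d: profile 3-3-2-1 — obeys.
(d) ð.z.g: profile 2-2-1 — obeys.
(e) θ.x.b: profile 2-2-1 — obeys.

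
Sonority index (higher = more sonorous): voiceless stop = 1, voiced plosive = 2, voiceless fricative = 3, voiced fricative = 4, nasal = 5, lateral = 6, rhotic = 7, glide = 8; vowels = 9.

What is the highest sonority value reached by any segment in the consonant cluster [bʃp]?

/b/ — voiced plosive, sonority 2.
/ʃ/ — voiceless fricative, sonority 3.
/p/ — voiceless stop, sonority 1.
The maximum is 3.

3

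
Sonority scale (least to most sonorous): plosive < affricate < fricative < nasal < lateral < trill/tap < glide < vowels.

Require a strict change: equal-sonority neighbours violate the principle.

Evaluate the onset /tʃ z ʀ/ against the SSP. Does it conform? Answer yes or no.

yes

/tʃ/: affricate = 2.
/z/: fricative = 3.
/ʀ/: trill/tap = 6.
The profile 2-3-6 strictly rises, so the onset satisfies the SSP.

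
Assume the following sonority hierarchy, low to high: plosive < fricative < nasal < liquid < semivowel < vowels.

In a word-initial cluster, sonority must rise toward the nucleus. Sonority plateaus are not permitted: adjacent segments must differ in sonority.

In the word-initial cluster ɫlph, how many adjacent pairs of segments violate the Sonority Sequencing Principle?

2

/ɫ/: liquid = 4.
/l/: liquid = 4.
/p/: plosive = 1.
/h/: fricative = 2.
/ɫ/→/l/: 4→4 (plateau) — violation.
/l/→/p/: 4→1 (does not rise) — violation.
/p/→/h/: 1→2 (rises) — ok.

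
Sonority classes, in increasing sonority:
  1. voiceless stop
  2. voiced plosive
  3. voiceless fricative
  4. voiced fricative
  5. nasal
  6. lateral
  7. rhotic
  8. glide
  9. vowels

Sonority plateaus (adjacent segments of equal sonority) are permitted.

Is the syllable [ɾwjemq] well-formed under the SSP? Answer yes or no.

yes

Onset: /ɾ/ is a rhotic (sonority 7), /w/ is a glide (sonority 8), /j/ is a glide (sonority 8); then the nucleus /e/ (sonority 9).
Onset profile 7-8-8-9 — rises to the nucleus.
Coda: /m/ is a nasal (sonority 5), /q/ is a voiceless stop (sonority 1).
Coda profile 9-5-1 — falls from the nucleus.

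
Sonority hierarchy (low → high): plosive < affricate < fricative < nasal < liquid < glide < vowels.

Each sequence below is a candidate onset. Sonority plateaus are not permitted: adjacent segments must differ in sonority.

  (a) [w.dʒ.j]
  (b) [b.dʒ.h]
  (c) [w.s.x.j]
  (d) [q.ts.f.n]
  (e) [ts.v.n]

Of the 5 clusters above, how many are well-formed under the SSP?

(a) sonority 6-2-6: ill-formed.
(b) sonority 1-2-3: well-formed.
(c) sonority 6-3-3-6: ill-formed.
(d) sonority 1-2-3-4: well-formed.
(e) sonority 2-3-4: well-formed.

3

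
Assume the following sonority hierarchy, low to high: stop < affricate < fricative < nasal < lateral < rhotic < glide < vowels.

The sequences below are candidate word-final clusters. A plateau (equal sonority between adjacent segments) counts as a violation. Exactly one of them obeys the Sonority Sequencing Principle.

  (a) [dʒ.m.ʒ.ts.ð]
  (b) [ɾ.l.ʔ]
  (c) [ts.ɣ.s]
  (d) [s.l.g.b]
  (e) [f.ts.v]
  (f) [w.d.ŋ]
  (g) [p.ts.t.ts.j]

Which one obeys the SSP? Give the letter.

b

(a) [dʒ.m.ʒ.ts.ð]: profile 2-4-3-2-3 — violates.
(b) [ɾ.l.ʔ]: profile 6-5-1 — obeys.
(c) [ts.ɣ.s]: profile 2-3-3 — violates.
(d) [s.l.g.b]: profile 3-5-1-1 — violates.
(e) [f.ts.v]: profile 3-2-3 — violates.
(f) [w.d.ŋ]: profile 7-1-4 — violates.
(g) [p.ts.t.ts.j]: profile 1-2-1-2-7 — violates.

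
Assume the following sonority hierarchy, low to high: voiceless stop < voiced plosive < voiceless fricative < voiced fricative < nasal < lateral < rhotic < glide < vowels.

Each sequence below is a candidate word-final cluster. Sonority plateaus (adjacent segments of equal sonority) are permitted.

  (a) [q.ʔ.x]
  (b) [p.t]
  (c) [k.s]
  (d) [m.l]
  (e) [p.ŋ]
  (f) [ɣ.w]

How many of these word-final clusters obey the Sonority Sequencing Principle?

(a) sonority 1-1-3: ill-formed.
(b) sonority 1-1: well-formed.
(c) sonority 1-3: ill-formed.
(d) sonority 5-6: ill-formed.
(e) sonority 1-5: ill-formed.
(f) sonority 4-8: ill-formed.

1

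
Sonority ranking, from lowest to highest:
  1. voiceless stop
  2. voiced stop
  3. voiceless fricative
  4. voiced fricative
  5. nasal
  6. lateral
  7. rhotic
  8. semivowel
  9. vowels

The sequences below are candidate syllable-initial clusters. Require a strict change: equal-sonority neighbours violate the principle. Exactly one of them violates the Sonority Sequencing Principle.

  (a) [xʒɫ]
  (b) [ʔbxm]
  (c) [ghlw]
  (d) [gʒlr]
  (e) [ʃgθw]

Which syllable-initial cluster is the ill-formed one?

e

(a) 3-4-6 → obeys
(b) 1-2-3-5 → obeys
(c) 2-3-6-8 → obeys
(d) 2-4-6-7 → obeys
(e) 3-2-3-8 → violates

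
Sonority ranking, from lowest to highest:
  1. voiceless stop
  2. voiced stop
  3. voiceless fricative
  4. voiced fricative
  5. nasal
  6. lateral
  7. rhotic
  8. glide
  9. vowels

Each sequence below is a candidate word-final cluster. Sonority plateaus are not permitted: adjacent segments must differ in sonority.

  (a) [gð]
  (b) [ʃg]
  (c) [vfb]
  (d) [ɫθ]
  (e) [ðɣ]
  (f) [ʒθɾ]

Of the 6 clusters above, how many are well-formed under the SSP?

(a) [gð]: profile 2-4 — violates.
(b) [ʃg]: profile 3-2 — obeys.
(c) [vfb]: profile 4-3-2 — obeys.
(d) [ɫθ]: profile 6-3 — obeys.
(e) [ðɣ]: profile 4-4 — violates.
(f) [ʒθɾ]: profile 4-3-7 — violates.

3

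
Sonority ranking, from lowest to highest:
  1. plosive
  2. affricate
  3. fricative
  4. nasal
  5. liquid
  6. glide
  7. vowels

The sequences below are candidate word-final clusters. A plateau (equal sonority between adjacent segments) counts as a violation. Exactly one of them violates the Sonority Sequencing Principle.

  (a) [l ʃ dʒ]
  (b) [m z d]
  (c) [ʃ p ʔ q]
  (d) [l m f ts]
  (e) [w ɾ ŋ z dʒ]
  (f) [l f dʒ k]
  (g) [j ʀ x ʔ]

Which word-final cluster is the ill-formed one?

c

(a) sonority 5-3-2: well-formed.
(b) sonority 4-3-1: well-formed.
(c) sonority 3-1-1-1: ill-formed.
(d) sonority 5-4-3-2: well-formed.
(e) sonority 6-5-4-3-2: well-formed.
(f) sonority 5-3-2-1: well-formed.
(g) sonority 6-5-3-1: well-formed.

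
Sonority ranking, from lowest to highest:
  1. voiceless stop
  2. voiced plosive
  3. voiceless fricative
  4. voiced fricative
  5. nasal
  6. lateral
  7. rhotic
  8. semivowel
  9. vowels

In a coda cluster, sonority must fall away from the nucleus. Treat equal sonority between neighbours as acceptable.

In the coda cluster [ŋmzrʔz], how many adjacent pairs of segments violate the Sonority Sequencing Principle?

2

/ŋ/: nasal = 5.
/m/: nasal = 5.
/z/: voiced fricative = 4.
/r/: rhotic = 7.
/ʔ/: voiceless stop = 1.
/z/: voiced fricative = 4.
/ŋ/→/m/: 5→5 (plateau, allowed) — ok.
/m/→/z/: 5→4 (falls) — ok.
/z/→/r/: 4→7 (does not fall) — violation.
/r/→/ʔ/: 7→1 (falls) — ok.
/ʔ/→/z/: 1→4 (does not fall) — violation.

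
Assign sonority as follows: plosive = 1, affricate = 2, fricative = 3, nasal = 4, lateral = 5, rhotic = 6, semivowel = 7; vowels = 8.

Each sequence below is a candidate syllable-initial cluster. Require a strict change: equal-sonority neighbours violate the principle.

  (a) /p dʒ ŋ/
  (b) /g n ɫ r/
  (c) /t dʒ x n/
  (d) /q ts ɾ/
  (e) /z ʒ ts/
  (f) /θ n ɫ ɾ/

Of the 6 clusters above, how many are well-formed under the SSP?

5

(a) sonority 1-2-4: well-formed.
(b) sonority 1-4-5-6: well-formed.
(c) sonority 1-2-3-4: well-formed.
(d) sonority 1-2-6: well-formed.
(e) sonority 3-3-2: ill-formed.
(f) sonority 3-4-5-6: well-formed.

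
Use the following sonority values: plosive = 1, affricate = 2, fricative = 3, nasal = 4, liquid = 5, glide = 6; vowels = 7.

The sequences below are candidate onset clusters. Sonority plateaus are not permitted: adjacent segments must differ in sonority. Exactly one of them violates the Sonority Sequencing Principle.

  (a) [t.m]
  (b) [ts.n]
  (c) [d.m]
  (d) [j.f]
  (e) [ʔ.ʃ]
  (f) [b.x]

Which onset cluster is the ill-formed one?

d

(a) [t.m]: profile 1-4 — obeys.
(b) [ts.n]: profile 2-4 — obeys.
(c) [d.m]: profile 1-4 — obeys.
(d) [j.f]: profile 6-3 — violates.
(e) [ʔ.ʃ]: profile 1-3 — obeys.
(f) [b.x]: profile 1-3 — obeys.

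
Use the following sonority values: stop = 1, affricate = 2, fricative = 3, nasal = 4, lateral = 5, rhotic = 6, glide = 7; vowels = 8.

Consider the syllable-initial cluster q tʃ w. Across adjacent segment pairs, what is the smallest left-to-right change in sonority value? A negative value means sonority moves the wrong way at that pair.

/q/: stop = 1.
/tʃ/: affricate = 2.
/w/: glide = 7.
/q/→/tʃ/: change +1.
/tʃ/→/w/: change +5.
Minimum = 1.

1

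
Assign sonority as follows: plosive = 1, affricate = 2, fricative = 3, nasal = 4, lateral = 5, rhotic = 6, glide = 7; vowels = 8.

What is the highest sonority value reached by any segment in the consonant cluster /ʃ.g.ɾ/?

6

/ʃ/ is a fricative (sonority 3).
/g/ is a plosive (sonority 1).
/ɾ/ is a rhotic (sonority 6).
The maximum is 6.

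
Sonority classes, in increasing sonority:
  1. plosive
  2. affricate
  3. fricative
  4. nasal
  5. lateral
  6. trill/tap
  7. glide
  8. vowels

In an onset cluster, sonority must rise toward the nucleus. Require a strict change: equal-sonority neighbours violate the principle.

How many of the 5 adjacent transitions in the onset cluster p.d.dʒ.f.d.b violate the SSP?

/p/ — plosive, sonority 1.
/d/ — plosive, sonority 1.
/dʒ/ — affricate, sonority 2.
/f/ — fricative, sonority 3.
/d/ — plosive, sonority 1.
/b/ — plosive, sonority 1.
/p/→/d/: 1→1 (plateau) — violation.
/d/→/dʒ/: 1→2 (rises) — ok.
/dʒ/→/f/: 2→3 (rises) — ok.
/f/→/d/: 3→1 (does not rise) — violation.
/d/→/b/: 1→1 (plateau) — violation.

3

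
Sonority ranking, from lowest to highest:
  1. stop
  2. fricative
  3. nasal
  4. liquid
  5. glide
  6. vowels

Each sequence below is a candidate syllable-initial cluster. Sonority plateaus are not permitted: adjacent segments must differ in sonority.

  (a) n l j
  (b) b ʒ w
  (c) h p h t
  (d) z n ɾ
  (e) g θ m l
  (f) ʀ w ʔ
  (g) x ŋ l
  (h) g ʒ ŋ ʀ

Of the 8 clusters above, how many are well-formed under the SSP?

6

(a) sonority 3-4-5: well-formed.
(b) sonority 1-2-5: well-formed.
(c) sonority 2-1-2-1: ill-formed.
(d) sonority 2-3-4: well-formed.
(e) sonority 1-2-3-4: well-formed.
(f) sonority 4-5-1: ill-formed.
(g) sonority 2-3-4: well-formed.
(h) sonority 1-2-3-4: well-formed.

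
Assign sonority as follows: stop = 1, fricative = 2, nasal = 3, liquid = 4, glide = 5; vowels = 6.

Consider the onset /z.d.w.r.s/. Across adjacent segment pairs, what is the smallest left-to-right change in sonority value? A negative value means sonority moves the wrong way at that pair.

-2

/z/ — fricative, sonority 2.
/d/ — stop, sonority 1.
/w/ — glide, sonority 5.
/r/ — liquid, sonority 4.
/s/ — fricative, sonority 2.
/z/→/d/: change -1.
/d/→/w/: change +4.
/w/→/r/: change -1.
/r/→/s/: change -2.
Minimum = -2.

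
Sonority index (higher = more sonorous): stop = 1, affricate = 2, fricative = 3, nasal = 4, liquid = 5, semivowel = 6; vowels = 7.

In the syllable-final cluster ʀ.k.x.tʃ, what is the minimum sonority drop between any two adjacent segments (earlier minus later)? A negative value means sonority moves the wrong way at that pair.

-2

/ʀ/: liquid = 5.
/k/: stop = 1.
/x/: fricative = 3.
/tʃ/: affricate = 2.
/ʀ/→/k/: change +4.
/k/→/x/: change -2.
/x/→/tʃ/: change +1.
Minimum = -2.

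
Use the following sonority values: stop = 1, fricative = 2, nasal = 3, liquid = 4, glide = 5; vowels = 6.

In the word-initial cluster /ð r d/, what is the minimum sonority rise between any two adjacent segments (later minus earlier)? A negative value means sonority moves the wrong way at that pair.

-3

/ð/: fricative = 2.
/r/: liquid = 4.
/d/: stop = 1.
/ð/→/r/: change +2.
/r/→/d/: change -3.
Minimum = -3.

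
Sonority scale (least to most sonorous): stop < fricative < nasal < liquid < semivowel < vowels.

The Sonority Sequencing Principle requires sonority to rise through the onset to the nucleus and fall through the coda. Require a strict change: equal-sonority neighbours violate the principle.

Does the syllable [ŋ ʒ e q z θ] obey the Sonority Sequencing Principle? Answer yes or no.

no

Onset: /ŋ/ is a nasal (sonority 3), /ʒ/ is a fricative (sonority 2); then the nucleus /e/ (sonority 6).
Onset profile 3-2-6 — does not strictly rise throughout.
Coda: /q/ is a stop (sonority 1), /z/ is a fricative (sonority 2), /θ/ is a fricative (sonority 2).
Coda profile 6-1-2-2 — does not strictly fall throughout.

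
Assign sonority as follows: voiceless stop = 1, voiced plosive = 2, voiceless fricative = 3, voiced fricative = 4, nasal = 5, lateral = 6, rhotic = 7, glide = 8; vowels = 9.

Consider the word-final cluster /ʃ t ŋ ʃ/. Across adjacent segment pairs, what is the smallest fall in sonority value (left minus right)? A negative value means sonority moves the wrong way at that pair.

/ʃ/: voiceless fricative = 3.
/t/: voiceless stop = 1.
/ŋ/: nasal = 5.
/ʃ/: voiceless fricative = 3.
/ʃ/→/t/: change +2.
/t/→/ŋ/: change -4.
/ŋ/→/ʃ/: change +2.
Minimum = -4.

-4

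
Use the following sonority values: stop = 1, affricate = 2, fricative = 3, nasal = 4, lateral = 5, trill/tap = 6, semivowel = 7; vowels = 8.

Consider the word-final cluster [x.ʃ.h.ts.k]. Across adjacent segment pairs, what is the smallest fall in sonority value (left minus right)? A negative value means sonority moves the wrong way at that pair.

0

/x/: fricative = 3.
/ʃ/: fricative = 3.
/h/: fricative = 3.
/ts/: affricate = 2.
/k/: stop = 1.
/x/→/ʃ/: change +0.
/ʃ/→/h/: change +0.
/h/→/ts/: change +1.
/ts/→/k/: change +1.
Minimum = 0.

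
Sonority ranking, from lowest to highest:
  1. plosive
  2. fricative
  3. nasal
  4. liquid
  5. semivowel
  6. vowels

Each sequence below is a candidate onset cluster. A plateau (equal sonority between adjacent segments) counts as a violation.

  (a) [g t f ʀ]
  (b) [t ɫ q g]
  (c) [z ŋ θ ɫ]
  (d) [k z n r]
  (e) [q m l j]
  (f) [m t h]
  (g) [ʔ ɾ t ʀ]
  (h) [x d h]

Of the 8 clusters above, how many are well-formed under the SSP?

(a) [g t f ʀ]: profile 1-1-2-4 — violates.
(b) [t ɫ q g]: profile 1-4-1-1 — violates.
(c) [z ŋ θ ɫ]: profile 2-3-2-4 — violates.
(d) [k z n r]: profile 1-2-3-4 — obeys.
(e) [q m l j]: profile 1-3-4-5 — obeys.
(f) [m t h]: profile 3-1-2 — violates.
(g) [ʔ ɾ t ʀ]: profile 1-4-1-4 — violates.
(h) [x d h]: profile 2-1-2 — violates.

2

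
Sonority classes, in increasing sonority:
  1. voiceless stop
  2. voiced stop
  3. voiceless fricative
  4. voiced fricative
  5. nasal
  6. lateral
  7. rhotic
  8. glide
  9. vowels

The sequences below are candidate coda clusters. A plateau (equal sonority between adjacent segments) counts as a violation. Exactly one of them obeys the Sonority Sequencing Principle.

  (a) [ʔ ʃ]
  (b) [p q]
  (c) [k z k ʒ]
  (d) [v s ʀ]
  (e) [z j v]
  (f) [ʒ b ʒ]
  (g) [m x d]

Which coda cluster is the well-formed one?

(a) sonority 1-3: ill-formed.
(b) sonority 1-1: ill-formed.
(c) sonority 1-4-1-4: ill-formed.
(d) sonority 4-3-7: ill-formed.
(e) sonority 4-8-4: ill-formed.
(f) sonority 4-2-4: ill-formed.
(g) sonority 5-3-2: well-formed.

g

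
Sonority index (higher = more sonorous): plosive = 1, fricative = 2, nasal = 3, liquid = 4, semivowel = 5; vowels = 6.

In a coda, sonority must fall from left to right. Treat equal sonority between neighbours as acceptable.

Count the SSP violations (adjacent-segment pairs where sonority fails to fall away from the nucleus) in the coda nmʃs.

/n/ — nasal, sonority 3.
/m/ — nasal, sonority 3.
/ʃ/ — fricative, sonority 2.
/s/ — fricative, sonority 2.
/n/→/m/: 3→3 (plateau, allowed) — ok.
/m/→/ʃ/: 3→2 (falls) — ok.
/ʃ/→/s/: 2→2 (plateau, allowed) — ok.

0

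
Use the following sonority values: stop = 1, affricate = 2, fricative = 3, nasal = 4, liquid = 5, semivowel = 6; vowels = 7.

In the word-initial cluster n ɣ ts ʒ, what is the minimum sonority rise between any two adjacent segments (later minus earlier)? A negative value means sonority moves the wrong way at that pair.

-1

/n/ is a nasal (sonority 4).
/ɣ/ is a fricative (sonority 3).
/ts/ is an affricate (sonority 2).
/ʒ/ is a fricative (sonority 3).
/n/→/ɣ/: change -1.
/ɣ/→/ts/: change -1.
/ts/→/ʒ/: change +1.
Minimum = -1.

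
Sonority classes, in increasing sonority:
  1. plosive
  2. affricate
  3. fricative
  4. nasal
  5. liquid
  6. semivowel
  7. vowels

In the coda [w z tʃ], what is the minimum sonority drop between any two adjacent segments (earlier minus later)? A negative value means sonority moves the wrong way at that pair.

/w/ is a semivowel (sonority 6).
/z/ is a fricative (sonority 3).
/tʃ/ is an affricate (sonority 2).
/w/→/z/: change +3.
/z/→/tʃ/: change +1.
Minimum = 1.

1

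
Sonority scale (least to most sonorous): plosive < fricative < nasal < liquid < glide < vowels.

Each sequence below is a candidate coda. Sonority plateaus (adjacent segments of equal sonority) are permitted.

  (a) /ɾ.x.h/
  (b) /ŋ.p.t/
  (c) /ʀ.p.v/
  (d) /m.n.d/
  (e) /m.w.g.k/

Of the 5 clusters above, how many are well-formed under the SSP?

3

(a) 4-2-2 → obeys
(b) 3-1-1 → obeys
(c) 4-1-2 → violates
(d) 3-3-1 → obeys
(e) 3-5-1-1 → violates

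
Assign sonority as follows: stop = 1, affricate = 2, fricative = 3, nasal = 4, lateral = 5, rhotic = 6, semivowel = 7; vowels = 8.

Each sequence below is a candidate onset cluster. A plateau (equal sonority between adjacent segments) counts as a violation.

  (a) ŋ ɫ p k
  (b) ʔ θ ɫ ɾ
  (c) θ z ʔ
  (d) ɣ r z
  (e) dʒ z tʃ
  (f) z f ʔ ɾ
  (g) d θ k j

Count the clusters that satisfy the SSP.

1

(a) sonority 4-5-1-1: ill-formed.
(b) sonority 1-3-5-6: well-formed.
(c) sonority 3-3-1: ill-formed.
(d) sonority 3-6-3: ill-formed.
(e) sonority 2-3-2: ill-formed.
(f) sonority 3-3-1-6: ill-formed.
(g) sonority 1-3-1-7: ill-formed.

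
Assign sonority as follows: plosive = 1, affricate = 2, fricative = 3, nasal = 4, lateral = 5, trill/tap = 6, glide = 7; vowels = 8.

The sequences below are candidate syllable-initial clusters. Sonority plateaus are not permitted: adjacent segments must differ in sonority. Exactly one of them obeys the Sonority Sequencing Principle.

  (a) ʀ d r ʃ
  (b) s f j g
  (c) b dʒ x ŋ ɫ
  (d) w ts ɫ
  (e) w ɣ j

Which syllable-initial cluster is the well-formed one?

(a) sonority 6-1-6-3: ill-formed.
(b) sonority 3-3-7-1: ill-formed.
(c) sonority 1-2-3-4-5: well-formed.
(d) sonority 7-2-5: ill-formed.
(e) sonority 7-3-7: ill-formed.

c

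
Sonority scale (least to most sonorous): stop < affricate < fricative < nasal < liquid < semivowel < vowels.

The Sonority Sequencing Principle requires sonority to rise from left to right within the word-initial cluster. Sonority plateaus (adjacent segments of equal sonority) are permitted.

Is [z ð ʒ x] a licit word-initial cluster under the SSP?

yes

/z/ is a fricative (sonority 3).
/ð/ is a fricative (sonority 3).
/ʒ/ is a fricative (sonority 3).
/x/ is a fricative (sonority 3).
The profile 3-3-3-3 is non-decreasing (plateaus allowed), so the word-initial cluster satisfies the SSP.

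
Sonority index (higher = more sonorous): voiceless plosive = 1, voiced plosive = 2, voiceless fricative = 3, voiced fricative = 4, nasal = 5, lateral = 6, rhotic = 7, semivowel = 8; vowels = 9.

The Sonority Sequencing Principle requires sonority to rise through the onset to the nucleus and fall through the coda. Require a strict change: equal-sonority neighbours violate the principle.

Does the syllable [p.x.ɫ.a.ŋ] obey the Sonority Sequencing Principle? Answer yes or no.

Onset: /p/ is a voiceless plosive (sonority 1), /x/ is a voiceless fricative (sonority 3), /ɫ/ is a lateral (sonority 6); then the nucleus /a/ (sonority 9).
Onset profile 1-3-6-9 — rises to the nucleus.
Coda: /ŋ/ is a nasal (sonority 5).
Coda profile 9-5 — falls from the nucleus.

yes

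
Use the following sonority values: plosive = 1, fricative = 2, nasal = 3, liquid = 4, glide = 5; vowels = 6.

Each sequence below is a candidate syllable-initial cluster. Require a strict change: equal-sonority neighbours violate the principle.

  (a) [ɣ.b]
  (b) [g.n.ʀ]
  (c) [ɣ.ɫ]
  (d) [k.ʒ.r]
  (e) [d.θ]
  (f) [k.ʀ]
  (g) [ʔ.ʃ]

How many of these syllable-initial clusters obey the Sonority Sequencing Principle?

(a) 2-1 → violates
(b) 1-3-4 → obeys
(c) 2-4 → obeys
(d) 1-2-4 → obeys
(e) 1-2 → obeys
(f) 1-4 → obeys
(g) 1-2 → obeys

6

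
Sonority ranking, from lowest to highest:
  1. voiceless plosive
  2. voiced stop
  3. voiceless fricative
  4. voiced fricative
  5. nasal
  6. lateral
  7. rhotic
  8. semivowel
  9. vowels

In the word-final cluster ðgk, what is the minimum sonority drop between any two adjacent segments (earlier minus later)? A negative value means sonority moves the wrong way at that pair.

/ð/ — voiced fricative, sonority 4.
/g/ — voiced stop, sonority 2.
/k/ — voiceless plosive, sonority 1.
/ð/→/g/: change +2.
/g/→/k/: change +1.
Minimum = 1.

1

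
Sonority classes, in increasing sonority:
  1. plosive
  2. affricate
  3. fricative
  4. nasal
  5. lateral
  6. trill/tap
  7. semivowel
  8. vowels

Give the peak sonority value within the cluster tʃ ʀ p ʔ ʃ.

6

/tʃ/ is an affricate (sonority 2).
/ʀ/ is a trill/tap (sonority 6).
/p/ is a plosive (sonority 1).
/ʔ/ is a plosive (sonority 1).
/ʃ/ is a fricative (sonority 3).
The maximum is 6.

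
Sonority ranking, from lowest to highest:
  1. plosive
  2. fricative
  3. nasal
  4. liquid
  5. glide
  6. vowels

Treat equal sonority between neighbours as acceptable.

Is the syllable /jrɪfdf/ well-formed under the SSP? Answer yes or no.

Onset: /j/ is a glide (sonority 5), /r/ is a liquid (sonority 4); then the nucleus /ɪ/ (sonority 6).
Onset profile 5-4-6 — does not rise throughout.
Coda: /f/ is a fricative (sonority 2), /d/ is a plosive (sonority 1), /f/ is a fricative (sonority 2).
Coda profile 6-2-1-2 — does not fall throughout.

no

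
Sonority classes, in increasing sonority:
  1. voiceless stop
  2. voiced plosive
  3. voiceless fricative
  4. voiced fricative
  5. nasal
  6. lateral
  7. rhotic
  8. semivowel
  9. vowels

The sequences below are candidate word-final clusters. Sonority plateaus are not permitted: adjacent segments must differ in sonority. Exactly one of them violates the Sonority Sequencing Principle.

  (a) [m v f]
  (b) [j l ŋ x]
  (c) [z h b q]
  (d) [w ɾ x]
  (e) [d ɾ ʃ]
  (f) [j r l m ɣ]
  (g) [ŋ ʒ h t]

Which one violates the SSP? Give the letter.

e

(a) sonority 5-4-3: well-formed.
(b) sonority 8-6-5-3: well-formed.
(c) sonority 4-3-2-1: well-formed.
(d) sonority 8-7-3: well-formed.
(e) sonority 2-7-3: ill-formed.
(f) sonority 8-7-6-5-4: well-formed.
(g) sonority 5-4-3-1: well-formed.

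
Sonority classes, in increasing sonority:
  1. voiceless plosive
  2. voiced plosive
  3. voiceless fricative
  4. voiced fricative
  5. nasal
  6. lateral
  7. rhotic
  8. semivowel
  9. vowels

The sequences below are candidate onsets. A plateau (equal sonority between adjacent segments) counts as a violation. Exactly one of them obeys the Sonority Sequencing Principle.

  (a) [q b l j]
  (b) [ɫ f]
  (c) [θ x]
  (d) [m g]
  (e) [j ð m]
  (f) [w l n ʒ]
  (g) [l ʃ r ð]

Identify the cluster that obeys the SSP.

a

(a) [q b l j]: profile 1-2-6-8 — obeys.
(b) [ɫ f]: profile 6-3 — violates.
(c) [θ x]: profile 3-3 — violates.
(d) [m g]: profile 5-2 — violates.
(e) [j ð m]: profile 8-4-5 — violates.
(f) [w l n ʒ]: profile 8-6-5-4 — violates.
(g) [l ʃ r ð]: profile 6-3-7-4 — violates.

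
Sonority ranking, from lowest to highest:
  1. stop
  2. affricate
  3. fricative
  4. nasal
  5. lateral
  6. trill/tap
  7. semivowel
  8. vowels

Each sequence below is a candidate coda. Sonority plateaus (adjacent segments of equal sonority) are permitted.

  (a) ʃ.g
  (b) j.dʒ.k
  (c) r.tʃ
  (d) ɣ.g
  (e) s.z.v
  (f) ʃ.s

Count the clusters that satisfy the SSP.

(a) sonority 3-1: well-formed.
(b) sonority 7-2-1: well-formed.
(c) sonority 6-2: well-formed.
(d) sonority 3-1: well-formed.
(e) sonority 3-3-3: well-formed.
(f) sonority 3-3: well-formed.

6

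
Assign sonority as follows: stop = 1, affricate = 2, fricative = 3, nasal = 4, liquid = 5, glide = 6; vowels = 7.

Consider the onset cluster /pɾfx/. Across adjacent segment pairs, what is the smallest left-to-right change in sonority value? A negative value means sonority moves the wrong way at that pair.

/p/: stop = 1.
/ɾ/: liquid = 5.
/f/: fricative = 3.
/x/: fricative = 3.
/p/→/ɾ/: change +4.
/ɾ/→/f/: change -2.
/f/→/x/: change +0.
Minimum = -2.

-2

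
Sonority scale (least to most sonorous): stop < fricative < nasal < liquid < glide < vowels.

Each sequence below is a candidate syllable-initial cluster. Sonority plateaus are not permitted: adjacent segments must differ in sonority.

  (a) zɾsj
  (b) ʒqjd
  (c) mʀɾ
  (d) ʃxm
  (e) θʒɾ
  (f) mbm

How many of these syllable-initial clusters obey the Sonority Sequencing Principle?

0

(a) sonority 2-4-2-5: ill-formed.
(b) sonority 2-1-5-1: ill-formed.
(c) sonority 3-4-4: ill-formed.
(d) sonority 2-2-3: ill-formed.
(e) sonority 2-2-4: ill-formed.
(f) sonority 3-1-3: ill-formed.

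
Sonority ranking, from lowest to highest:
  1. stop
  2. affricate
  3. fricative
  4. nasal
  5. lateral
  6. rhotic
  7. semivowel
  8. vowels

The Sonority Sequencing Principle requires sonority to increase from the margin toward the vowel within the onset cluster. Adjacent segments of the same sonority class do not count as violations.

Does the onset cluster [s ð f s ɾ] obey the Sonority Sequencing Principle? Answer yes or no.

/s/: fricative = 3.
/ð/: fricative = 3.
/f/: fricative = 3.
/s/: fricative = 3.
/ɾ/: rhotic = 6.
The profile 3-3-3-3-6 is non-decreasing (plateaus allowed), so the onset cluster satisfies the SSP.

yes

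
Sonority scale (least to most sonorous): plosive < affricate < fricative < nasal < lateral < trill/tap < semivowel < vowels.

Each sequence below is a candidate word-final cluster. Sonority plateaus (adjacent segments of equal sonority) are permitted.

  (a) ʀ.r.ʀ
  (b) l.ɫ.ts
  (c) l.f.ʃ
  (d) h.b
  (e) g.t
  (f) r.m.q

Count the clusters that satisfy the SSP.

6

(a) sonority 6-6-6: well-formed.
(b) sonority 5-5-2: well-formed.
(c) sonority 5-3-3: well-formed.
(d) sonority 3-1: well-formed.
(e) sonority 1-1: well-formed.
(f) sonority 6-4-1: well-formed.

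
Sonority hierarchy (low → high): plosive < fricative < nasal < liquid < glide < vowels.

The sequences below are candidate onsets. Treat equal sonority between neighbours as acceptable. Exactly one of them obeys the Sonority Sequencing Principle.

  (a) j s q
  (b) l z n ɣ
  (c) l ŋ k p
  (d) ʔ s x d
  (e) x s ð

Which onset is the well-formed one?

(a) 5-2-1 → violates
(b) 4-2-3-2 → violates
(c) 4-3-1-1 → violates
(d) 1-2-2-1 → violates
(e) 2-2-2 → obeys

e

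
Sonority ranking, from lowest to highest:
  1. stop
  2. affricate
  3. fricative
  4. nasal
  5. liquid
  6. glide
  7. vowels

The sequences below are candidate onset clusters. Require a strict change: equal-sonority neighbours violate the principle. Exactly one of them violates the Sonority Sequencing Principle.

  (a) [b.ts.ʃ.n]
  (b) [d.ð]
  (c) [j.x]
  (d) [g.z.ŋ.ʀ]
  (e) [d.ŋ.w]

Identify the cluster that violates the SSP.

c

(a) [b.ts.ʃ.n]: profile 1-2-3-4 — obeys.
(b) [d.ð]: profile 1-3 — obeys.
(c) [j.x]: profile 6-3 — violates.
(d) [g.z.ŋ.ʀ]: profile 1-3-4-5 — obeys.
(e) [d.ŋ.w]: profile 1-4-6 — obeys.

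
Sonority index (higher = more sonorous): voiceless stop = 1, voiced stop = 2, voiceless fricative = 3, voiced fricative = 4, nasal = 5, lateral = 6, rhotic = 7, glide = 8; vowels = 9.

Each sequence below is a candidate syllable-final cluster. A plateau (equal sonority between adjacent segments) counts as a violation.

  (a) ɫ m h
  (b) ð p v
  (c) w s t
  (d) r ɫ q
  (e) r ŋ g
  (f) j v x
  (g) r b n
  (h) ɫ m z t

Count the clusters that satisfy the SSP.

6

(a) ɫ m h: profile 6-5-3 — obeys.
(b) ð p v: profile 4-1-4 — violates.
(c) w s t: profile 8-3-1 — obeys.
(d) r ɫ q: profile 7-6-1 — obeys.
(e) r ŋ g: profile 7-5-2 — obeys.
(f) j v x: profile 8-4-3 — obeys.
(g) r b n: profile 7-2-5 — violates.
(h) ɫ m z t: profile 6-5-4-1 — obeys.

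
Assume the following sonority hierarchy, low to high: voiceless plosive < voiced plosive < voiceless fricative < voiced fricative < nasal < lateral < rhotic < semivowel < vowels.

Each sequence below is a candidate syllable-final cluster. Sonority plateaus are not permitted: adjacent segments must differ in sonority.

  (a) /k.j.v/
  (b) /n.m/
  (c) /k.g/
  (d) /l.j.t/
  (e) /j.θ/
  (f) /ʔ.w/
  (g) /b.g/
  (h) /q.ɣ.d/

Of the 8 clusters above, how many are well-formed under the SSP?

1

(a) /k.j.v/: profile 1-8-4 — violates.
(b) /n.m/: profile 5-5 — violates.
(c) /k.g/: profile 1-2 — violates.
(d) /l.j.t/: profile 6-8-1 — violates.
(e) /j.θ/: profile 8-3 — obeys.
(f) /ʔ.w/: profile 1-8 — violates.
(g) /b.g/: profile 2-2 — violates.
(h) /q.ɣ.d/: profile 1-4-2 — violates.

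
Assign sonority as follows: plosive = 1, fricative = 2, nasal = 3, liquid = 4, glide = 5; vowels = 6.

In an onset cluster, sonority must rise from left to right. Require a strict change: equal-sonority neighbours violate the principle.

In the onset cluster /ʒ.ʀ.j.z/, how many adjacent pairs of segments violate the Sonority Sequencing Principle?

1

/ʒ/: fricative = 2.
/ʀ/: liquid = 4.
/j/: glide = 5.
/z/: fricative = 2.
/ʒ/→/ʀ/: 2→4 (rises) — ok.
/ʀ/→/j/: 4→5 (rises) — ok.
/j/→/z/: 5→2 (does not rise) — violation.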